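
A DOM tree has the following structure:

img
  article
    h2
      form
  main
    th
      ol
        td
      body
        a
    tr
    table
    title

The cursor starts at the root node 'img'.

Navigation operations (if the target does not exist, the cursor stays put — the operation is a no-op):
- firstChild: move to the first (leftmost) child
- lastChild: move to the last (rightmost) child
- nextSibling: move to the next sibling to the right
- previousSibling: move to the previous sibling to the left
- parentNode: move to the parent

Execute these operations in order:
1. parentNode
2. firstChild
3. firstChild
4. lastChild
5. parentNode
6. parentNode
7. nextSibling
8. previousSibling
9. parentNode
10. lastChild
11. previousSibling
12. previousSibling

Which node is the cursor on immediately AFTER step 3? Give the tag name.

After 1 (parentNode): img (no-op, stayed)
After 2 (firstChild): article
After 3 (firstChild): h2

Answer: h2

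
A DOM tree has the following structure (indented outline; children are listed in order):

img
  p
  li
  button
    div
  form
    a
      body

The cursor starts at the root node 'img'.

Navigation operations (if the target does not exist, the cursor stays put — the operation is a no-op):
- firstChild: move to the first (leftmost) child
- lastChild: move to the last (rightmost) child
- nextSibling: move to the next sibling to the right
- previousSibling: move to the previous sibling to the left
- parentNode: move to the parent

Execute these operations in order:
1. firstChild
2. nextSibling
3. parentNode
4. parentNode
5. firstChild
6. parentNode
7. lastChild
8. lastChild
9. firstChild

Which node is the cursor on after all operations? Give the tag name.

After 1 (firstChild): p
After 2 (nextSibling): li
After 3 (parentNode): img
After 4 (parentNode): img (no-op, stayed)
After 5 (firstChild): p
After 6 (parentNode): img
After 7 (lastChild): form
After 8 (lastChild): a
After 9 (firstChild): body

Answer: body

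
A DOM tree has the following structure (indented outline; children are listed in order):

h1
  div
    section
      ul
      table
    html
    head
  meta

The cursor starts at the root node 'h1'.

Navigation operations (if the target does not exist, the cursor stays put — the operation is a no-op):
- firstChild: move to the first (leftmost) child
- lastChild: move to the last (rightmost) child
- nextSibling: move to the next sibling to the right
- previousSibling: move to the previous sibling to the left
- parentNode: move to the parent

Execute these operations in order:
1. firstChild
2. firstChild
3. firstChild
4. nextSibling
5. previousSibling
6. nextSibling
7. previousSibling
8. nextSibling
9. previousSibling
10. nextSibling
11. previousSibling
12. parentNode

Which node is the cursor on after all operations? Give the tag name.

After 1 (firstChild): div
After 2 (firstChild): section
After 3 (firstChild): ul
After 4 (nextSibling): table
After 5 (previousSibling): ul
After 6 (nextSibling): table
After 7 (previousSibling): ul
After 8 (nextSibling): table
After 9 (previousSibling): ul
After 10 (nextSibling): table
After 11 (previousSibling): ul
After 12 (parentNode): section

Answer: section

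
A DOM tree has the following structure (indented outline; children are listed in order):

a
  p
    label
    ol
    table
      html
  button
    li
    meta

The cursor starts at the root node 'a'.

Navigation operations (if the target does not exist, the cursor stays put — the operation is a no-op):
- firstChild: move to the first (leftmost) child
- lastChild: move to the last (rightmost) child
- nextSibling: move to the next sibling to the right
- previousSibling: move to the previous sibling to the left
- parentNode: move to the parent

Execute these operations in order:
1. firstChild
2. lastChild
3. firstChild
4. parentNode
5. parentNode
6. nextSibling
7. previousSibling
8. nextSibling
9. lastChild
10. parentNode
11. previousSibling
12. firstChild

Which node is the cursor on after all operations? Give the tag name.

After 1 (firstChild): p
After 2 (lastChild): table
After 3 (firstChild): html
After 4 (parentNode): table
After 5 (parentNode): p
After 6 (nextSibling): button
After 7 (previousSibling): p
After 8 (nextSibling): button
After 9 (lastChild): meta
After 10 (parentNode): button
After 11 (previousSibling): p
After 12 (firstChild): label

Answer: label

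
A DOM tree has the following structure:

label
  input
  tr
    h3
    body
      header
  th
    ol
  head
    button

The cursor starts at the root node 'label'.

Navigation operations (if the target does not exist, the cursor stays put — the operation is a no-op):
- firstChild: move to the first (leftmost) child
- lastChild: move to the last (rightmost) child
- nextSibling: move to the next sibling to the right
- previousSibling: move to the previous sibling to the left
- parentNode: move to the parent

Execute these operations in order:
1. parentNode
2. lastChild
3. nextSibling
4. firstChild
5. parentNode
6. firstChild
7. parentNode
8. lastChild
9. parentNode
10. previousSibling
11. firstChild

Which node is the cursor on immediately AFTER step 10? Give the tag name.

After 1 (parentNode): label (no-op, stayed)
After 2 (lastChild): head
After 3 (nextSibling): head (no-op, stayed)
After 4 (firstChild): button
After 5 (parentNode): head
After 6 (firstChild): button
After 7 (parentNode): head
After 8 (lastChild): button
After 9 (parentNode): head
After 10 (previousSibling): th

Answer: th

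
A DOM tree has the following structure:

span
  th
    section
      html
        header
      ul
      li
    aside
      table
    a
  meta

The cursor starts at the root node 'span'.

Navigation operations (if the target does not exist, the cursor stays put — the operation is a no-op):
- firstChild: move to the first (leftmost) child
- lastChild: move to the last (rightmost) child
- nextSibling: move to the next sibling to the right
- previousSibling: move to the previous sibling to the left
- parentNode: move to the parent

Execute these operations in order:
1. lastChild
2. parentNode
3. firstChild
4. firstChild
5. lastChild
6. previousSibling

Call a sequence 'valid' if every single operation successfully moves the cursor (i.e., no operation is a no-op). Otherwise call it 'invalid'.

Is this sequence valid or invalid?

Answer: valid

Derivation:
After 1 (lastChild): meta
After 2 (parentNode): span
After 3 (firstChild): th
After 4 (firstChild): section
After 5 (lastChild): li
After 6 (previousSibling): ul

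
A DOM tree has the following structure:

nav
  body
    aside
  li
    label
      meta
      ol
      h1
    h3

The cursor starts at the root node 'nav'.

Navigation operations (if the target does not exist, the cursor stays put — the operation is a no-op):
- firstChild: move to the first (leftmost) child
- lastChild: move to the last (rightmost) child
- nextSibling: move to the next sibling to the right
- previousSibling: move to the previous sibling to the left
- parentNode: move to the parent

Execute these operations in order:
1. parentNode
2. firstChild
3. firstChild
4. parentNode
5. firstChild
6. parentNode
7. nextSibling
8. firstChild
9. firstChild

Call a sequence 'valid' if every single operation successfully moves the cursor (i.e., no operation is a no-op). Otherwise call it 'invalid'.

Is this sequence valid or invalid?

After 1 (parentNode): nav (no-op, stayed)
After 2 (firstChild): body
After 3 (firstChild): aside
After 4 (parentNode): body
After 5 (firstChild): aside
After 6 (parentNode): body
After 7 (nextSibling): li
After 8 (firstChild): label
After 9 (firstChild): meta

Answer: invalid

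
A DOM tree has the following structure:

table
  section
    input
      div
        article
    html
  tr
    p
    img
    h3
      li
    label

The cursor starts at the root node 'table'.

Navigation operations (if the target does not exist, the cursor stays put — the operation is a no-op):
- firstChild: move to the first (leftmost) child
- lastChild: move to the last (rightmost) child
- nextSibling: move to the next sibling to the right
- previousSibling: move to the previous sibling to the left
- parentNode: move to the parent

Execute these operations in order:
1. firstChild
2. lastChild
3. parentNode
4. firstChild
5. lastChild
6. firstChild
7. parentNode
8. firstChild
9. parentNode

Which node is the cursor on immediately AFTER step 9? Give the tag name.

After 1 (firstChild): section
After 2 (lastChild): html
After 3 (parentNode): section
After 4 (firstChild): input
After 5 (lastChild): div
After 6 (firstChild): article
After 7 (parentNode): div
After 8 (firstChild): article
After 9 (parentNode): div

Answer: div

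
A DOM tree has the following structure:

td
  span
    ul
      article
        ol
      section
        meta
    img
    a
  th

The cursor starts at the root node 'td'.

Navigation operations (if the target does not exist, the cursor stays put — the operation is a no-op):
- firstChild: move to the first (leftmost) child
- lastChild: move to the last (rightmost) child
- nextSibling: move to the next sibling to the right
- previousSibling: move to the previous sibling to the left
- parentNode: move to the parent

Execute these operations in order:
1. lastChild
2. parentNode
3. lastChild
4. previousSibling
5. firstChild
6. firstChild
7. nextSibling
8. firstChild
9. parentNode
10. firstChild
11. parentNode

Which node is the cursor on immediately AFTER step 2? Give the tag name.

After 1 (lastChild): th
After 2 (parentNode): td

Answer: td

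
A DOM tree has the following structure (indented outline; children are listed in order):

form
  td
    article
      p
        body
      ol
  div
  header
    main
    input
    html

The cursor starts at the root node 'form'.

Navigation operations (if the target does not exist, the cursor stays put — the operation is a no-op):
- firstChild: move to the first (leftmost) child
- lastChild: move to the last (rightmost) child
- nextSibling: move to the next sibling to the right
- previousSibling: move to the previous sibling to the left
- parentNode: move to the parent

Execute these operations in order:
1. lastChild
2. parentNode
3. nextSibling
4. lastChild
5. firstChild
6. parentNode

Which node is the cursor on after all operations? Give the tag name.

Answer: header

Derivation:
After 1 (lastChild): header
After 2 (parentNode): form
After 3 (nextSibling): form (no-op, stayed)
After 4 (lastChild): header
After 5 (firstChild): main
After 6 (parentNode): header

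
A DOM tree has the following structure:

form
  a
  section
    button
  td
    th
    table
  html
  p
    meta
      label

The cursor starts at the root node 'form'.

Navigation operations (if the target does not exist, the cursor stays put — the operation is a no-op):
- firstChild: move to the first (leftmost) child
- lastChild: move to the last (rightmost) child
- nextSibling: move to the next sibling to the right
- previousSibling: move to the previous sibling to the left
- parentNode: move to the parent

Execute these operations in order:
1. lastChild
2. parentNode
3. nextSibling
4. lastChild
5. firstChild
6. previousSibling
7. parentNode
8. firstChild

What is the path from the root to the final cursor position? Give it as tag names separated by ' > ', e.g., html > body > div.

After 1 (lastChild): p
After 2 (parentNode): form
After 3 (nextSibling): form (no-op, stayed)
After 4 (lastChild): p
After 5 (firstChild): meta
After 6 (previousSibling): meta (no-op, stayed)
After 7 (parentNode): p
After 8 (firstChild): meta

Answer: form > p > meta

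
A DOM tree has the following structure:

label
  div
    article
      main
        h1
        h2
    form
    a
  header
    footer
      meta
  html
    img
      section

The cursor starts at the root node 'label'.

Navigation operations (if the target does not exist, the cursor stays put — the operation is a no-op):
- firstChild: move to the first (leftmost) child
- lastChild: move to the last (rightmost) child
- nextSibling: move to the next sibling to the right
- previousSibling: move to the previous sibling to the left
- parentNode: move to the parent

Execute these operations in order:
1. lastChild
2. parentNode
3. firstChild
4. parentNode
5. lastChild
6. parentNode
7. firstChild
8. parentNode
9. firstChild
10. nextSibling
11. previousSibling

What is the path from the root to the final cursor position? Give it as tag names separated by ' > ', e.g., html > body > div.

After 1 (lastChild): html
After 2 (parentNode): label
After 3 (firstChild): div
After 4 (parentNode): label
After 5 (lastChild): html
After 6 (parentNode): label
After 7 (firstChild): div
After 8 (parentNode): label
After 9 (firstChild): div
After 10 (nextSibling): header
After 11 (previousSibling): div

Answer: label > div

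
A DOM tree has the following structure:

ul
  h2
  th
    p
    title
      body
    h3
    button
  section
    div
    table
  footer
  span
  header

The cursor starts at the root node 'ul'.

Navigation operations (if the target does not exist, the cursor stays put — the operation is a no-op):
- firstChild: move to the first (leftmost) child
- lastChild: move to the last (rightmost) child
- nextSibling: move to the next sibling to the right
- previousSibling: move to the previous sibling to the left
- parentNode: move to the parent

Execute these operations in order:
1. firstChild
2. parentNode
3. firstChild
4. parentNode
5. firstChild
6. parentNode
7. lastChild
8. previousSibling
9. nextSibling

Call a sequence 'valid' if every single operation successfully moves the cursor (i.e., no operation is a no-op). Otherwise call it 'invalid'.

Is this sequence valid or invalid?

After 1 (firstChild): h2
After 2 (parentNode): ul
After 3 (firstChild): h2
After 4 (parentNode): ul
After 5 (firstChild): h2
After 6 (parentNode): ul
After 7 (lastChild): header
After 8 (previousSibling): span
After 9 (nextSibling): header

Answer: valid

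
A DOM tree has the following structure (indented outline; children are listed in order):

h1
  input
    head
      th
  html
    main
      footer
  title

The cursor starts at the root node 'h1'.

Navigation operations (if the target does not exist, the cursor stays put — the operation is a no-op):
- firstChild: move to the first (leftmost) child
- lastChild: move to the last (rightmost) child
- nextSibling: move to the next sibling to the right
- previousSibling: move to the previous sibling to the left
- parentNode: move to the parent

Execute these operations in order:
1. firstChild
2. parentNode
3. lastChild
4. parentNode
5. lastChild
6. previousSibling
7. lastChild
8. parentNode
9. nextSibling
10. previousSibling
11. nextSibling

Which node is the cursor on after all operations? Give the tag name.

After 1 (firstChild): input
After 2 (parentNode): h1
After 3 (lastChild): title
After 4 (parentNode): h1
After 5 (lastChild): title
After 6 (previousSibling): html
After 7 (lastChild): main
After 8 (parentNode): html
After 9 (nextSibling): title
After 10 (previousSibling): html
After 11 (nextSibling): title

Answer: title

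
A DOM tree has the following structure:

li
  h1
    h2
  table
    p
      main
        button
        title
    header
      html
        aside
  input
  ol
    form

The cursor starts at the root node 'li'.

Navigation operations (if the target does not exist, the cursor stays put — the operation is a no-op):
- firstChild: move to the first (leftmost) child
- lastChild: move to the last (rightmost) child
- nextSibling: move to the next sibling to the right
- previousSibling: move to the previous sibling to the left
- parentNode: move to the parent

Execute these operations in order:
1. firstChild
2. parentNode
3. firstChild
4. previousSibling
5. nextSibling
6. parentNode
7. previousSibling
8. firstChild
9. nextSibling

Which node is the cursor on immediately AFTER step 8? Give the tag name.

Answer: h1

Derivation:
After 1 (firstChild): h1
After 2 (parentNode): li
After 3 (firstChild): h1
After 4 (previousSibling): h1 (no-op, stayed)
After 5 (nextSibling): table
After 6 (parentNode): li
After 7 (previousSibling): li (no-op, stayed)
After 8 (firstChild): h1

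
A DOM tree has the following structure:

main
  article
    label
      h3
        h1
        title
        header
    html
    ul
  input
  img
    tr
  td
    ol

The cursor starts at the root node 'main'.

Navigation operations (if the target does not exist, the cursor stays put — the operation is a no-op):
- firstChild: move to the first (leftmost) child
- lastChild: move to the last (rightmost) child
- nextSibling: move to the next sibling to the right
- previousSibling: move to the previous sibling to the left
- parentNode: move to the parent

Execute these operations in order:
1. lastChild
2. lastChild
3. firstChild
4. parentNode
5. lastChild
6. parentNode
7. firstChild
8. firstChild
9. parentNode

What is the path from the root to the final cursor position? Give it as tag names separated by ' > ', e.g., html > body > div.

After 1 (lastChild): td
After 2 (lastChild): ol
After 3 (firstChild): ol (no-op, stayed)
After 4 (parentNode): td
After 5 (lastChild): ol
After 6 (parentNode): td
After 7 (firstChild): ol
After 8 (firstChild): ol (no-op, stayed)
After 9 (parentNode): td

Answer: main > td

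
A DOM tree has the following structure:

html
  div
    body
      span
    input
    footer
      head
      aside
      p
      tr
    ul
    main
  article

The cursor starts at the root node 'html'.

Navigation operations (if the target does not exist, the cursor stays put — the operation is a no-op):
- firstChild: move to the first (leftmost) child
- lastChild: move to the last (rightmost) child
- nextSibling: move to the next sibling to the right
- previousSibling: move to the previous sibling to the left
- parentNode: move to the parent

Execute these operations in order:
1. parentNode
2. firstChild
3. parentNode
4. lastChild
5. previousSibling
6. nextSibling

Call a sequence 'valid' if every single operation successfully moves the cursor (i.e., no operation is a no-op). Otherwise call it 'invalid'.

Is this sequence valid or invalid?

After 1 (parentNode): html (no-op, stayed)
After 2 (firstChild): div
After 3 (parentNode): html
After 4 (lastChild): article
After 5 (previousSibling): div
After 6 (nextSibling): article

Answer: invalid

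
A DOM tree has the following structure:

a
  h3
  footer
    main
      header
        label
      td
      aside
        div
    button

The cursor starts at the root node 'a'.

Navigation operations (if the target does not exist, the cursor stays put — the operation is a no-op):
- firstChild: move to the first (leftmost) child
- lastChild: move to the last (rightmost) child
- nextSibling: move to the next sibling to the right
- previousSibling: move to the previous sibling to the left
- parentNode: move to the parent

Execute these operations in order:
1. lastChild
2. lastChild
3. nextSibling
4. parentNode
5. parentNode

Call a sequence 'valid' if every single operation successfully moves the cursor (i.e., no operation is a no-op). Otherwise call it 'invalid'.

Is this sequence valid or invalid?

After 1 (lastChild): footer
After 2 (lastChild): button
After 3 (nextSibling): button (no-op, stayed)
After 4 (parentNode): footer
After 5 (parentNode): a

Answer: invalid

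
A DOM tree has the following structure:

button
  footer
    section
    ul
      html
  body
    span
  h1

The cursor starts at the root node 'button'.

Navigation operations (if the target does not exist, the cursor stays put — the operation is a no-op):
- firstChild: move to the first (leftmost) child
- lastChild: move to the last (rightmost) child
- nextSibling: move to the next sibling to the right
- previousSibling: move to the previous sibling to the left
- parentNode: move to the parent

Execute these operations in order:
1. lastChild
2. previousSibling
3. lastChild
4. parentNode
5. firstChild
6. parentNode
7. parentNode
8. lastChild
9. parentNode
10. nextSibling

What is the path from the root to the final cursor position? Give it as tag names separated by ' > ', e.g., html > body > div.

Answer: button

Derivation:
After 1 (lastChild): h1
After 2 (previousSibling): body
After 3 (lastChild): span
After 4 (parentNode): body
After 5 (firstChild): span
After 6 (parentNode): body
After 7 (parentNode): button
After 8 (lastChild): h1
After 9 (parentNode): button
After 10 (nextSibling): button (no-op, stayed)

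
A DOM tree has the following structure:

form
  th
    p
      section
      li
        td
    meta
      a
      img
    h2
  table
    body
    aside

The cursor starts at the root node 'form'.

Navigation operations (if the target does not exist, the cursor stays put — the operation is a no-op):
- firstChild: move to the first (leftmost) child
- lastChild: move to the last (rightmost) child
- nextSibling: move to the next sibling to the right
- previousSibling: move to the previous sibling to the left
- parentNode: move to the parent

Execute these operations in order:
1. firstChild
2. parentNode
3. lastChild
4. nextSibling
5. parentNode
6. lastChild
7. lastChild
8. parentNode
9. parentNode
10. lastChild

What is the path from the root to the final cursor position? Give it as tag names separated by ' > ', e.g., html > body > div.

Answer: form > table

Derivation:
After 1 (firstChild): th
After 2 (parentNode): form
After 3 (lastChild): table
After 4 (nextSibling): table (no-op, stayed)
After 5 (parentNode): form
After 6 (lastChild): table
After 7 (lastChild): aside
After 8 (parentNode): table
After 9 (parentNode): form
After 10 (lastChild): table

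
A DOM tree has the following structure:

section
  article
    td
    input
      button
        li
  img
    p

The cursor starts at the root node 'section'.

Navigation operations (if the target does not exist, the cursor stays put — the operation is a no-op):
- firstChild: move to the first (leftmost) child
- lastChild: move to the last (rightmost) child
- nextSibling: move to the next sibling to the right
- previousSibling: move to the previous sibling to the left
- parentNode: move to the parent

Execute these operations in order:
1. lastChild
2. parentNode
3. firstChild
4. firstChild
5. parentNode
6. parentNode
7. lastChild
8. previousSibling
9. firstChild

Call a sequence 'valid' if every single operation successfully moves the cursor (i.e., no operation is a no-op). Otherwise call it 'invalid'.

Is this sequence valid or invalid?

After 1 (lastChild): img
After 2 (parentNode): section
After 3 (firstChild): article
After 4 (firstChild): td
After 5 (parentNode): article
After 6 (parentNode): section
After 7 (lastChild): img
After 8 (previousSibling): article
After 9 (firstChild): td

Answer: valid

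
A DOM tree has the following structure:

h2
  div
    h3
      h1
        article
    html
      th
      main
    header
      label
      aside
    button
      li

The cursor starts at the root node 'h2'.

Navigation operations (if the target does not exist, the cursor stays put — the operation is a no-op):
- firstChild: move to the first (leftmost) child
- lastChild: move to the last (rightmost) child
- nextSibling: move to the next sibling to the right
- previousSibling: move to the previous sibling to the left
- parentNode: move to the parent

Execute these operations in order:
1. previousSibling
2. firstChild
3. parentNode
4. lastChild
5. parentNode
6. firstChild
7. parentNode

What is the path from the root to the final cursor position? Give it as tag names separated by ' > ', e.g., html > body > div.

Answer: h2

Derivation:
After 1 (previousSibling): h2 (no-op, stayed)
After 2 (firstChild): div
After 3 (parentNode): h2
After 4 (lastChild): div
After 5 (parentNode): h2
After 6 (firstChild): div
After 7 (parentNode): h2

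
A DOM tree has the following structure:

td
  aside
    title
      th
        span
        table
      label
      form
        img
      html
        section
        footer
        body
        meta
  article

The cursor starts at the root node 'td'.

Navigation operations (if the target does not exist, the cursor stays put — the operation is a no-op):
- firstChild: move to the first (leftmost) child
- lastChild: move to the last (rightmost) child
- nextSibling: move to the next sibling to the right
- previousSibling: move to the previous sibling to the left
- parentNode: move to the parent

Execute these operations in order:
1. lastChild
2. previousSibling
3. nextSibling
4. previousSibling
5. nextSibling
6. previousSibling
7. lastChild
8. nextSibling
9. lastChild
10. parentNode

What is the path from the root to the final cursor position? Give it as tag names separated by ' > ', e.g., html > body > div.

Answer: td > aside > title

Derivation:
After 1 (lastChild): article
After 2 (previousSibling): aside
After 3 (nextSibling): article
After 4 (previousSibling): aside
After 5 (nextSibling): article
After 6 (previousSibling): aside
After 7 (lastChild): title
After 8 (nextSibling): title (no-op, stayed)
After 9 (lastChild): html
After 10 (parentNode): title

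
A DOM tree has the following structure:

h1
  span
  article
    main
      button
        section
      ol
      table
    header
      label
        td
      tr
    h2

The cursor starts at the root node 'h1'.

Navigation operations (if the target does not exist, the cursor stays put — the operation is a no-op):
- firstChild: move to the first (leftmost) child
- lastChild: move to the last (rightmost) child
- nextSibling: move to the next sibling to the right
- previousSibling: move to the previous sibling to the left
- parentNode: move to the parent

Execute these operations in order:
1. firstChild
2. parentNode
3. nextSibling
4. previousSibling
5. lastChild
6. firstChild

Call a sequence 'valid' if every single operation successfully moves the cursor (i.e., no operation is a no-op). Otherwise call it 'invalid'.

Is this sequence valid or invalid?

Answer: invalid

Derivation:
After 1 (firstChild): span
After 2 (parentNode): h1
After 3 (nextSibling): h1 (no-op, stayed)
After 4 (previousSibling): h1 (no-op, stayed)
After 5 (lastChild): article
After 6 (firstChild): main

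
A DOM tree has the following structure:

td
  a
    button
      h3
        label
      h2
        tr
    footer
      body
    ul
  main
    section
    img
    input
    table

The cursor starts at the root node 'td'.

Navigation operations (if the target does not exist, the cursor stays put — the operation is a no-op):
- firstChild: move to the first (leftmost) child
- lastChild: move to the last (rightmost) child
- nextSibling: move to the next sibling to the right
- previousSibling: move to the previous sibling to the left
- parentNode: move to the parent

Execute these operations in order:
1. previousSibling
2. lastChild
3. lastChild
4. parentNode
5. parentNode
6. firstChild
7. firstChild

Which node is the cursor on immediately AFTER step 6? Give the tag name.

After 1 (previousSibling): td (no-op, stayed)
After 2 (lastChild): main
After 3 (lastChild): table
After 4 (parentNode): main
After 5 (parentNode): td
After 6 (firstChild): a

Answer: a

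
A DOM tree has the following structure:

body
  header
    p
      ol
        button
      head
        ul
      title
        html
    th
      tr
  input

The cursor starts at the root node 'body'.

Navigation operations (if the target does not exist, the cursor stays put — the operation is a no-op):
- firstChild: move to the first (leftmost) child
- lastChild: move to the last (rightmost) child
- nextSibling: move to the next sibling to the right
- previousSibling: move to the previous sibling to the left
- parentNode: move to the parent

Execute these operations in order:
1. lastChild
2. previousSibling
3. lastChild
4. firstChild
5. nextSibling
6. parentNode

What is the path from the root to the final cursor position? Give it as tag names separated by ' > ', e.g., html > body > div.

After 1 (lastChild): input
After 2 (previousSibling): header
After 3 (lastChild): th
After 4 (firstChild): tr
After 5 (nextSibling): tr (no-op, stayed)
After 6 (parentNode): th

Answer: body > header > th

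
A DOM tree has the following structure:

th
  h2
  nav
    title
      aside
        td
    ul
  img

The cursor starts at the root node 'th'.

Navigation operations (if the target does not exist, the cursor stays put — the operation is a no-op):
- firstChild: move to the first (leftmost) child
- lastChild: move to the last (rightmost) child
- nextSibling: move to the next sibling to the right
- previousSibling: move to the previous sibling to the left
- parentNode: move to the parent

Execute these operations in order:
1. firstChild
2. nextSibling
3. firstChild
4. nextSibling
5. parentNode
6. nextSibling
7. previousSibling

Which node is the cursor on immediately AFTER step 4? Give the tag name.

After 1 (firstChild): h2
After 2 (nextSibling): nav
After 3 (firstChild): title
After 4 (nextSibling): ul

Answer: ul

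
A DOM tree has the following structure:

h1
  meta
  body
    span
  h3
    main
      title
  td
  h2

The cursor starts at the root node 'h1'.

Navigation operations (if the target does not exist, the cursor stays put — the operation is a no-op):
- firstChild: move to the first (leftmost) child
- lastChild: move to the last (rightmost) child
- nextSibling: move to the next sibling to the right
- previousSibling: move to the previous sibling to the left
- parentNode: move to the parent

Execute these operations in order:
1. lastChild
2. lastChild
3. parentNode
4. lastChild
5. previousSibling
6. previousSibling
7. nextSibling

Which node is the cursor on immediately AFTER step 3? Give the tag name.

Answer: h1

Derivation:
After 1 (lastChild): h2
After 2 (lastChild): h2 (no-op, stayed)
After 3 (parentNode): h1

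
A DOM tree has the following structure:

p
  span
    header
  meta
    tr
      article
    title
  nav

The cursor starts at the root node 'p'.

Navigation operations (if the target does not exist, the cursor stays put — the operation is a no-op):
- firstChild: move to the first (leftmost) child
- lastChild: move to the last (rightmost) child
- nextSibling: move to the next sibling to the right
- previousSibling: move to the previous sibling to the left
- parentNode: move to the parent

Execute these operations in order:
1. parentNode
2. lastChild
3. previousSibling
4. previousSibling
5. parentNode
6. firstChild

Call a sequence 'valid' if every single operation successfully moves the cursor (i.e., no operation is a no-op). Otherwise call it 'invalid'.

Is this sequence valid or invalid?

After 1 (parentNode): p (no-op, stayed)
After 2 (lastChild): nav
After 3 (previousSibling): meta
After 4 (previousSibling): span
After 5 (parentNode): p
After 6 (firstChild): span

Answer: invalid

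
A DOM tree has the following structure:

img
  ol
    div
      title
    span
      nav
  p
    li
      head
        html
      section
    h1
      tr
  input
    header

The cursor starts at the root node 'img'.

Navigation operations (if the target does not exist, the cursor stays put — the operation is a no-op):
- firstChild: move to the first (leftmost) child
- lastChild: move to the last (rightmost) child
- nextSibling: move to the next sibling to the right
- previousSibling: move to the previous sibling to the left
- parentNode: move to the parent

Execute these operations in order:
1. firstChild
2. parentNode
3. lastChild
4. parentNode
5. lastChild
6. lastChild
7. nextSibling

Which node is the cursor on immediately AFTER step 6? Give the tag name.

After 1 (firstChild): ol
After 2 (parentNode): img
After 3 (lastChild): input
After 4 (parentNode): img
After 5 (lastChild): input
After 6 (lastChild): header

Answer: header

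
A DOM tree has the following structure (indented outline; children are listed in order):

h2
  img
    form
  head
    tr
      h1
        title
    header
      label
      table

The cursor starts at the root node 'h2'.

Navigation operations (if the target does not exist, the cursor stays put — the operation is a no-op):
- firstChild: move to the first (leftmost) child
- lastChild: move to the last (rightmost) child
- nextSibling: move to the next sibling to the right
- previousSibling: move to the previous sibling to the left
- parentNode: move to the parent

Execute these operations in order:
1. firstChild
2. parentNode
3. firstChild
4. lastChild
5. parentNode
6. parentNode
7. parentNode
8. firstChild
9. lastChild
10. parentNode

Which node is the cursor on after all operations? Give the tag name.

After 1 (firstChild): img
After 2 (parentNode): h2
After 3 (firstChild): img
After 4 (lastChild): form
After 5 (parentNode): img
After 6 (parentNode): h2
After 7 (parentNode): h2 (no-op, stayed)
After 8 (firstChild): img
After 9 (lastChild): form
After 10 (parentNode): img

Answer: img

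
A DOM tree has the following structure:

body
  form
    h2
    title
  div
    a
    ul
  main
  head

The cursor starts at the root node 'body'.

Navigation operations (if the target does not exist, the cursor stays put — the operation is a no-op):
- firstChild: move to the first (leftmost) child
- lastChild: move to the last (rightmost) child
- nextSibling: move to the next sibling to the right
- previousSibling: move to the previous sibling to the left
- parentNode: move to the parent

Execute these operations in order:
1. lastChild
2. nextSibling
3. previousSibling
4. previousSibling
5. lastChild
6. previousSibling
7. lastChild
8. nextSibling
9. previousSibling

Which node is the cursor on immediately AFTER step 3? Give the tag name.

Answer: main

Derivation:
After 1 (lastChild): head
After 2 (nextSibling): head (no-op, stayed)
After 3 (previousSibling): main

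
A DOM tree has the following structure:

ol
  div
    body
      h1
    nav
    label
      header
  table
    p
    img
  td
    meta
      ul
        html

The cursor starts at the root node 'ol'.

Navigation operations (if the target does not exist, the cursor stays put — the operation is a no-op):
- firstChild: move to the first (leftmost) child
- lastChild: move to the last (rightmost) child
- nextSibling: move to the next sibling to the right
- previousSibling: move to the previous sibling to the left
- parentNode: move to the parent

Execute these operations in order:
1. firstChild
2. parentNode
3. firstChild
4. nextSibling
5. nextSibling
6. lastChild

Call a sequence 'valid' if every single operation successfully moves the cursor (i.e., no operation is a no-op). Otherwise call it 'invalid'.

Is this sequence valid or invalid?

After 1 (firstChild): div
After 2 (parentNode): ol
After 3 (firstChild): div
After 4 (nextSibling): table
After 5 (nextSibling): td
After 6 (lastChild): meta

Answer: valid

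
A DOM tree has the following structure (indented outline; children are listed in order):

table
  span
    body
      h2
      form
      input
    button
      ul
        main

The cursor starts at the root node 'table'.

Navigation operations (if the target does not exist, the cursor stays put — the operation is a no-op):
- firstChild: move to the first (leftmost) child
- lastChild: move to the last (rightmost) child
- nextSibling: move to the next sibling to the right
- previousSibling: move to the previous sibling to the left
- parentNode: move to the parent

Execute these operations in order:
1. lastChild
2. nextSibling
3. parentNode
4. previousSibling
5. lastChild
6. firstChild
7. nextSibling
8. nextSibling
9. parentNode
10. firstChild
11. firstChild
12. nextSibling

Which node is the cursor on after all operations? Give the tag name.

Answer: form

Derivation:
After 1 (lastChild): span
After 2 (nextSibling): span (no-op, stayed)
After 3 (parentNode): table
After 4 (previousSibling): table (no-op, stayed)
After 5 (lastChild): span
After 6 (firstChild): body
After 7 (nextSibling): button
After 8 (nextSibling): button (no-op, stayed)
After 9 (parentNode): span
After 10 (firstChild): body
After 11 (firstChild): h2
After 12 (nextSibling): form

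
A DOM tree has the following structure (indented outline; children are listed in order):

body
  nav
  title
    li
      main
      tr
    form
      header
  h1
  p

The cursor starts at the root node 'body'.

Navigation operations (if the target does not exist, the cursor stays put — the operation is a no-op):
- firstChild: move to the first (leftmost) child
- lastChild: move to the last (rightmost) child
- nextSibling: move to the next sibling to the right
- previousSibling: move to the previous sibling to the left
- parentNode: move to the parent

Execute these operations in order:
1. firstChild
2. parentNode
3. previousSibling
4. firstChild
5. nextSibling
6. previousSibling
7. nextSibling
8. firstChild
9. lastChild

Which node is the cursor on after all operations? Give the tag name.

Answer: tr

Derivation:
After 1 (firstChild): nav
After 2 (parentNode): body
After 3 (previousSibling): body (no-op, stayed)
After 4 (firstChild): nav
After 5 (nextSibling): title
After 6 (previousSibling): nav
After 7 (nextSibling): title
After 8 (firstChild): li
After 9 (lastChild): tr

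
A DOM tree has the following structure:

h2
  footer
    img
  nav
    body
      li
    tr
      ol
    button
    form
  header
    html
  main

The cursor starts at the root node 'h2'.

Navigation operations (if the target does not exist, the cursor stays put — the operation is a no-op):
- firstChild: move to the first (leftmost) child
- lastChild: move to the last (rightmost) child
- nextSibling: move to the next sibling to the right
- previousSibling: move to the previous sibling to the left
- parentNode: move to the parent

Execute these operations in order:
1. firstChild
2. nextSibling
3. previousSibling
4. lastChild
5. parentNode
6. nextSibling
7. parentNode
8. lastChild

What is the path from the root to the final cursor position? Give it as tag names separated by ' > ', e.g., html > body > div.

After 1 (firstChild): footer
After 2 (nextSibling): nav
After 3 (previousSibling): footer
After 4 (lastChild): img
After 5 (parentNode): footer
After 6 (nextSibling): nav
After 7 (parentNode): h2
After 8 (lastChild): main

Answer: h2 > main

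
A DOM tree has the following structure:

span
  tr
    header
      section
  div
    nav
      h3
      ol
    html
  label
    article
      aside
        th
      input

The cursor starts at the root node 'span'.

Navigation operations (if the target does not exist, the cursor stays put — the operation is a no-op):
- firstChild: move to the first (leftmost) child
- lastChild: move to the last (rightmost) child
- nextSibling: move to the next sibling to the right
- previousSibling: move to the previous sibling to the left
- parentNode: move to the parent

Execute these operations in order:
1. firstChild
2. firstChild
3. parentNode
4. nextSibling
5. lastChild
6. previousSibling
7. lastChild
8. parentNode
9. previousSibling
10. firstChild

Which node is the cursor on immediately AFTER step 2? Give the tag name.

After 1 (firstChild): tr
After 2 (firstChild): header

Answer: header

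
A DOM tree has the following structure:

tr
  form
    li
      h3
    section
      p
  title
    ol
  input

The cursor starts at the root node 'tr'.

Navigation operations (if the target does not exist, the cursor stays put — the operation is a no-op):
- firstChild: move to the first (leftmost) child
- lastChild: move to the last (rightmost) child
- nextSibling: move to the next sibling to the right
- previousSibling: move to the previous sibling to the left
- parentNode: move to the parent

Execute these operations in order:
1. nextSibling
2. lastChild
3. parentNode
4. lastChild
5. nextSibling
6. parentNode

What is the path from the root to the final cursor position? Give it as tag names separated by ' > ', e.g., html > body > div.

Answer: tr

Derivation:
After 1 (nextSibling): tr (no-op, stayed)
After 2 (lastChild): input
After 3 (parentNode): tr
After 4 (lastChild): input
After 5 (nextSibling): input (no-op, stayed)
After 6 (parentNode): tr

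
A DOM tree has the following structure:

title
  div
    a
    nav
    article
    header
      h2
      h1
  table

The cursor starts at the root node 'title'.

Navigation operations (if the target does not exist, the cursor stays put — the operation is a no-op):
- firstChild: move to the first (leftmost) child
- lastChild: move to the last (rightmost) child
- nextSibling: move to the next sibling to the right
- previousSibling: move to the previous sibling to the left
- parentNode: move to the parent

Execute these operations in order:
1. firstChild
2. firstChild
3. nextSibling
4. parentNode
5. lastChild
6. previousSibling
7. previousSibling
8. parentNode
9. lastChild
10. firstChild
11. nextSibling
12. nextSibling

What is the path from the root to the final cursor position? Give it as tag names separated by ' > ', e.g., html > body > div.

After 1 (firstChild): div
After 2 (firstChild): a
After 3 (nextSibling): nav
After 4 (parentNode): div
After 5 (lastChild): header
After 6 (previousSibling): article
After 7 (previousSibling): nav
After 8 (parentNode): div
After 9 (lastChild): header
After 10 (firstChild): h2
After 11 (nextSibling): h1
After 12 (nextSibling): h1 (no-op, stayed)

Answer: title > div > header > h1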